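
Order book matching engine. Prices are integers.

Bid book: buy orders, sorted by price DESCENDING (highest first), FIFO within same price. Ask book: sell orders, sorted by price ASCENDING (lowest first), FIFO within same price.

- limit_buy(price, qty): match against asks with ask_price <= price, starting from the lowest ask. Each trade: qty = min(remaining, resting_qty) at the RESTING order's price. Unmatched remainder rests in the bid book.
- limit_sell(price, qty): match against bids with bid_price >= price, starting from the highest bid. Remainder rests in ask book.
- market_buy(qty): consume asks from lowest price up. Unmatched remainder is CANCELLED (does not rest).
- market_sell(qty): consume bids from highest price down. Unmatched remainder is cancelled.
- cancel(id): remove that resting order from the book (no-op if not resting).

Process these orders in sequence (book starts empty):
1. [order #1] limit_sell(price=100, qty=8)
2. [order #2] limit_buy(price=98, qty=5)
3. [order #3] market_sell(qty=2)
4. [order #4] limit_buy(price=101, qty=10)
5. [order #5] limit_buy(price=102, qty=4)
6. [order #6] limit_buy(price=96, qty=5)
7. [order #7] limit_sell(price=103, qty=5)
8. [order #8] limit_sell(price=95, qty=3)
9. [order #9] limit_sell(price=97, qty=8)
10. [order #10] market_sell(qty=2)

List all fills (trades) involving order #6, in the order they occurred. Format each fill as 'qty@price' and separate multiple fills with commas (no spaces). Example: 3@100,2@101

After op 1 [order #1] limit_sell(price=100, qty=8): fills=none; bids=[-] asks=[#1:8@100]
After op 2 [order #2] limit_buy(price=98, qty=5): fills=none; bids=[#2:5@98] asks=[#1:8@100]
After op 3 [order #3] market_sell(qty=2): fills=#2x#3:2@98; bids=[#2:3@98] asks=[#1:8@100]
After op 4 [order #4] limit_buy(price=101, qty=10): fills=#4x#1:8@100; bids=[#4:2@101 #2:3@98] asks=[-]
After op 5 [order #5] limit_buy(price=102, qty=4): fills=none; bids=[#5:4@102 #4:2@101 #2:3@98] asks=[-]
After op 6 [order #6] limit_buy(price=96, qty=5): fills=none; bids=[#5:4@102 #4:2@101 #2:3@98 #6:5@96] asks=[-]
After op 7 [order #7] limit_sell(price=103, qty=5): fills=none; bids=[#5:4@102 #4:2@101 #2:3@98 #6:5@96] asks=[#7:5@103]
After op 8 [order #8] limit_sell(price=95, qty=3): fills=#5x#8:3@102; bids=[#5:1@102 #4:2@101 #2:3@98 #6:5@96] asks=[#7:5@103]
After op 9 [order #9] limit_sell(price=97, qty=8): fills=#5x#9:1@102 #4x#9:2@101 #2x#9:3@98; bids=[#6:5@96] asks=[#9:2@97 #7:5@103]
After op 10 [order #10] market_sell(qty=2): fills=#6x#10:2@96; bids=[#6:3@96] asks=[#9:2@97 #7:5@103]

Answer: 2@96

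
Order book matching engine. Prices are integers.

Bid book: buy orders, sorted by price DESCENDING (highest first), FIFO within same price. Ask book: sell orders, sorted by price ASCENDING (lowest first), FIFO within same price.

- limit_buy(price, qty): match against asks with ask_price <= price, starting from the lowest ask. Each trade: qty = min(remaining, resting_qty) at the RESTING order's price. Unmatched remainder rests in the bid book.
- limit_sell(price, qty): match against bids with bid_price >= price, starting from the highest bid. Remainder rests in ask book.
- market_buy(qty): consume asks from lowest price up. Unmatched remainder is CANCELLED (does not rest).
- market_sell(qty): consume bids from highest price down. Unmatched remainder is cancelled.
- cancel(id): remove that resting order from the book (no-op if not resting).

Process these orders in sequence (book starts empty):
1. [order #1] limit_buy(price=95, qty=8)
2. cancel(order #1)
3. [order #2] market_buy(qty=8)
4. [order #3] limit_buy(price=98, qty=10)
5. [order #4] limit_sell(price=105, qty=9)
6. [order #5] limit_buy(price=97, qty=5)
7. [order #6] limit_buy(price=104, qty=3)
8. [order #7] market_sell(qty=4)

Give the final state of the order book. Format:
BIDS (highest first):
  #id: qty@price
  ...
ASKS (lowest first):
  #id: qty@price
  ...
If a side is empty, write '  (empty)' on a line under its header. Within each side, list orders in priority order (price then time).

After op 1 [order #1] limit_buy(price=95, qty=8): fills=none; bids=[#1:8@95] asks=[-]
After op 2 cancel(order #1): fills=none; bids=[-] asks=[-]
After op 3 [order #2] market_buy(qty=8): fills=none; bids=[-] asks=[-]
After op 4 [order #3] limit_buy(price=98, qty=10): fills=none; bids=[#3:10@98] asks=[-]
After op 5 [order #4] limit_sell(price=105, qty=9): fills=none; bids=[#3:10@98] asks=[#4:9@105]
After op 6 [order #5] limit_buy(price=97, qty=5): fills=none; bids=[#3:10@98 #5:5@97] asks=[#4:9@105]
After op 7 [order #6] limit_buy(price=104, qty=3): fills=none; bids=[#6:3@104 #3:10@98 #5:5@97] asks=[#4:9@105]
After op 8 [order #7] market_sell(qty=4): fills=#6x#7:3@104 #3x#7:1@98; bids=[#3:9@98 #5:5@97] asks=[#4:9@105]

Answer: BIDS (highest first):
  #3: 9@98
  #5: 5@97
ASKS (lowest first):
  #4: 9@105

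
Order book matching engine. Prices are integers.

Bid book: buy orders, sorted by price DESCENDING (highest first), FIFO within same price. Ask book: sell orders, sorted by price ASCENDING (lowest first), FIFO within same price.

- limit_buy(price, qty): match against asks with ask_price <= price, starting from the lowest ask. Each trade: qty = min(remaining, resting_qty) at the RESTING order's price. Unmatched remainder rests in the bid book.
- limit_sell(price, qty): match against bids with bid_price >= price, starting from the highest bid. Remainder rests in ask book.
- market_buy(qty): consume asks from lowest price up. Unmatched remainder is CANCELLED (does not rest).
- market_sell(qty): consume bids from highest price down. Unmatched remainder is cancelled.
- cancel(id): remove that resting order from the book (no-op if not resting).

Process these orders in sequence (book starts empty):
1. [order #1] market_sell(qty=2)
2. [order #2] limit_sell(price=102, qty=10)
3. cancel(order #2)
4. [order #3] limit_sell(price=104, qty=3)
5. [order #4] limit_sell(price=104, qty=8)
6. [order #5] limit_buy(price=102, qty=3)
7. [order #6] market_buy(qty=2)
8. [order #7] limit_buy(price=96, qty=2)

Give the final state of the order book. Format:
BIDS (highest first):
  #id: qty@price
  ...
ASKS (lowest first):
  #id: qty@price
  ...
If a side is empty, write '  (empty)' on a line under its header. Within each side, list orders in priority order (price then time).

Answer: BIDS (highest first):
  #5: 3@102
  #7: 2@96
ASKS (lowest first):
  #3: 1@104
  #4: 8@104

Derivation:
After op 1 [order #1] market_sell(qty=2): fills=none; bids=[-] asks=[-]
After op 2 [order #2] limit_sell(price=102, qty=10): fills=none; bids=[-] asks=[#2:10@102]
After op 3 cancel(order #2): fills=none; bids=[-] asks=[-]
After op 4 [order #3] limit_sell(price=104, qty=3): fills=none; bids=[-] asks=[#3:3@104]
After op 5 [order #4] limit_sell(price=104, qty=8): fills=none; bids=[-] asks=[#3:3@104 #4:8@104]
After op 6 [order #5] limit_buy(price=102, qty=3): fills=none; bids=[#5:3@102] asks=[#3:3@104 #4:8@104]
After op 7 [order #6] market_buy(qty=2): fills=#6x#3:2@104; bids=[#5:3@102] asks=[#3:1@104 #4:8@104]
After op 8 [order #7] limit_buy(price=96, qty=2): fills=none; bids=[#5:3@102 #7:2@96] asks=[#3:1@104 #4:8@104]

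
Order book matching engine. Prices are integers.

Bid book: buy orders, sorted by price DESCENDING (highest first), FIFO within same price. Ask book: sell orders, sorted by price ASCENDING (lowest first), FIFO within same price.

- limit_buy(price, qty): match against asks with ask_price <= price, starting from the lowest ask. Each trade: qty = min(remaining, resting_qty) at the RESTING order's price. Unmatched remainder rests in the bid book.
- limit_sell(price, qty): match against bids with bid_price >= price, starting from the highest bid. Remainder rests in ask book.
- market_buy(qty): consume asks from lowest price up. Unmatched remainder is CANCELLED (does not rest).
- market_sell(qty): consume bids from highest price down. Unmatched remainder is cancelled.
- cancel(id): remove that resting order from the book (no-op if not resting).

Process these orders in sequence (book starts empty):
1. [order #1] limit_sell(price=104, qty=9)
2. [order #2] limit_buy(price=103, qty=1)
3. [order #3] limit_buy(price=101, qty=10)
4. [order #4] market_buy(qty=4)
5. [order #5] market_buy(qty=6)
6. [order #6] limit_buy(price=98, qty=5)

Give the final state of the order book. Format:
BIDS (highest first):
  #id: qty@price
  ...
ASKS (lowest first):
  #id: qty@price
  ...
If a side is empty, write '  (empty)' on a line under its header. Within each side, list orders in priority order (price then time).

Answer: BIDS (highest first):
  #2: 1@103
  #3: 10@101
  #6: 5@98
ASKS (lowest first):
  (empty)

Derivation:
After op 1 [order #1] limit_sell(price=104, qty=9): fills=none; bids=[-] asks=[#1:9@104]
After op 2 [order #2] limit_buy(price=103, qty=1): fills=none; bids=[#2:1@103] asks=[#1:9@104]
After op 3 [order #3] limit_buy(price=101, qty=10): fills=none; bids=[#2:1@103 #3:10@101] asks=[#1:9@104]
After op 4 [order #4] market_buy(qty=4): fills=#4x#1:4@104; bids=[#2:1@103 #3:10@101] asks=[#1:5@104]
After op 5 [order #5] market_buy(qty=6): fills=#5x#1:5@104; bids=[#2:1@103 #3:10@101] asks=[-]
After op 6 [order #6] limit_buy(price=98, qty=5): fills=none; bids=[#2:1@103 #3:10@101 #6:5@98] asks=[-]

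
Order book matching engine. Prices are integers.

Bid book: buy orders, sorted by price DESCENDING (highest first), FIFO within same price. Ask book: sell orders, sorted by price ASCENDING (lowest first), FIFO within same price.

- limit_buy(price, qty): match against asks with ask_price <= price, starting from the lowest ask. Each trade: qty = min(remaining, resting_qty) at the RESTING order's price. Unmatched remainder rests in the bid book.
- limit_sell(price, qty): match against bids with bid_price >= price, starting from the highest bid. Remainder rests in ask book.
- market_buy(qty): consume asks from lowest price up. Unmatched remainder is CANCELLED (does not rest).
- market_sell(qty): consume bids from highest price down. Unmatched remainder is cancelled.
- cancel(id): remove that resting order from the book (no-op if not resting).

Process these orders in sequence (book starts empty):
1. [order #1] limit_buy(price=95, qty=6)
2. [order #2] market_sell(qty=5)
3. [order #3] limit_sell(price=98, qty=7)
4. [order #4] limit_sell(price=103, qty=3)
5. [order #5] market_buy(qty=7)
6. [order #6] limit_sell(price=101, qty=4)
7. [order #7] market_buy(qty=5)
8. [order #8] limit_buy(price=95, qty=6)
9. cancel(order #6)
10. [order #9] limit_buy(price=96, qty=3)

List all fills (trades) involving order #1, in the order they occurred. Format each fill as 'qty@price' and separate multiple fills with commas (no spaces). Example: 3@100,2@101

After op 1 [order #1] limit_buy(price=95, qty=6): fills=none; bids=[#1:6@95] asks=[-]
After op 2 [order #2] market_sell(qty=5): fills=#1x#2:5@95; bids=[#1:1@95] asks=[-]
After op 3 [order #3] limit_sell(price=98, qty=7): fills=none; bids=[#1:1@95] asks=[#3:7@98]
After op 4 [order #4] limit_sell(price=103, qty=3): fills=none; bids=[#1:1@95] asks=[#3:7@98 #4:3@103]
After op 5 [order #5] market_buy(qty=7): fills=#5x#3:7@98; bids=[#1:1@95] asks=[#4:3@103]
After op 6 [order #6] limit_sell(price=101, qty=4): fills=none; bids=[#1:1@95] asks=[#6:4@101 #4:3@103]
After op 7 [order #7] market_buy(qty=5): fills=#7x#6:4@101 #7x#4:1@103; bids=[#1:1@95] asks=[#4:2@103]
After op 8 [order #8] limit_buy(price=95, qty=6): fills=none; bids=[#1:1@95 #8:6@95] asks=[#4:2@103]
After op 9 cancel(order #6): fills=none; bids=[#1:1@95 #8:6@95] asks=[#4:2@103]
After op 10 [order #9] limit_buy(price=96, qty=3): fills=none; bids=[#9:3@96 #1:1@95 #8:6@95] asks=[#4:2@103]

Answer: 5@95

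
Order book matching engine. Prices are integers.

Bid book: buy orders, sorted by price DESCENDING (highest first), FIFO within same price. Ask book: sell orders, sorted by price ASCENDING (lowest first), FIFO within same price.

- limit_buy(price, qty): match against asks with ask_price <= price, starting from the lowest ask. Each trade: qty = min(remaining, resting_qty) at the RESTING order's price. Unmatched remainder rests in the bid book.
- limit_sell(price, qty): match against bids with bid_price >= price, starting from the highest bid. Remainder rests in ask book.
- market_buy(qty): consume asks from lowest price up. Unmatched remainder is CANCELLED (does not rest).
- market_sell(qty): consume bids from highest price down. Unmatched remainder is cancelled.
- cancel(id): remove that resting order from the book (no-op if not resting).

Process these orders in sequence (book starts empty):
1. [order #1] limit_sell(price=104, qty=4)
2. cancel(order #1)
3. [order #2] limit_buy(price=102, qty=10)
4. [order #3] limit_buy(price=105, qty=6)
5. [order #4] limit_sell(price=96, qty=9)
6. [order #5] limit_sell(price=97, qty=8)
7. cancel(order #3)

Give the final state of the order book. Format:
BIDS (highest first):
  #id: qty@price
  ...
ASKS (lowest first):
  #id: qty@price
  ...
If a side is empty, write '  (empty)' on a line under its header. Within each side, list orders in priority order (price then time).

After op 1 [order #1] limit_sell(price=104, qty=4): fills=none; bids=[-] asks=[#1:4@104]
After op 2 cancel(order #1): fills=none; bids=[-] asks=[-]
After op 3 [order #2] limit_buy(price=102, qty=10): fills=none; bids=[#2:10@102] asks=[-]
After op 4 [order #3] limit_buy(price=105, qty=6): fills=none; bids=[#3:6@105 #2:10@102] asks=[-]
After op 5 [order #4] limit_sell(price=96, qty=9): fills=#3x#4:6@105 #2x#4:3@102; bids=[#2:7@102] asks=[-]
After op 6 [order #5] limit_sell(price=97, qty=8): fills=#2x#5:7@102; bids=[-] asks=[#5:1@97]
After op 7 cancel(order #3): fills=none; bids=[-] asks=[#5:1@97]

Answer: BIDS (highest first):
  (empty)
ASKS (lowest first):
  #5: 1@97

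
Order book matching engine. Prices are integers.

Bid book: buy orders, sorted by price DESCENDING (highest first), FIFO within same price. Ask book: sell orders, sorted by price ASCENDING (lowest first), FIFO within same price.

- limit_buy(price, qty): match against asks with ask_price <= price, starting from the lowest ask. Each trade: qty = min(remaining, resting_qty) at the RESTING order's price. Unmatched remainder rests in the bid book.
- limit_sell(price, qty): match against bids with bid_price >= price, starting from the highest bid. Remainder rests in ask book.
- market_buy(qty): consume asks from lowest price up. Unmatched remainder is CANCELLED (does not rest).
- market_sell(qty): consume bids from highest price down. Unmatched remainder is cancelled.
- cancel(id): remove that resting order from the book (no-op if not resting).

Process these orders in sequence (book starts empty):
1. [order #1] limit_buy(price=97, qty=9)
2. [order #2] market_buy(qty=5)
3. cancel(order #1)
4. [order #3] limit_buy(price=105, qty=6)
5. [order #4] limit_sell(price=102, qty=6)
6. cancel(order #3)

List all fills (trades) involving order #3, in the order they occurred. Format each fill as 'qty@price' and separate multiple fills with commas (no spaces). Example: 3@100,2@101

Answer: 6@105

Derivation:
After op 1 [order #1] limit_buy(price=97, qty=9): fills=none; bids=[#1:9@97] asks=[-]
After op 2 [order #2] market_buy(qty=5): fills=none; bids=[#1:9@97] asks=[-]
After op 3 cancel(order #1): fills=none; bids=[-] asks=[-]
After op 4 [order #3] limit_buy(price=105, qty=6): fills=none; bids=[#3:6@105] asks=[-]
After op 5 [order #4] limit_sell(price=102, qty=6): fills=#3x#4:6@105; bids=[-] asks=[-]
After op 6 cancel(order #3): fills=none; bids=[-] asks=[-]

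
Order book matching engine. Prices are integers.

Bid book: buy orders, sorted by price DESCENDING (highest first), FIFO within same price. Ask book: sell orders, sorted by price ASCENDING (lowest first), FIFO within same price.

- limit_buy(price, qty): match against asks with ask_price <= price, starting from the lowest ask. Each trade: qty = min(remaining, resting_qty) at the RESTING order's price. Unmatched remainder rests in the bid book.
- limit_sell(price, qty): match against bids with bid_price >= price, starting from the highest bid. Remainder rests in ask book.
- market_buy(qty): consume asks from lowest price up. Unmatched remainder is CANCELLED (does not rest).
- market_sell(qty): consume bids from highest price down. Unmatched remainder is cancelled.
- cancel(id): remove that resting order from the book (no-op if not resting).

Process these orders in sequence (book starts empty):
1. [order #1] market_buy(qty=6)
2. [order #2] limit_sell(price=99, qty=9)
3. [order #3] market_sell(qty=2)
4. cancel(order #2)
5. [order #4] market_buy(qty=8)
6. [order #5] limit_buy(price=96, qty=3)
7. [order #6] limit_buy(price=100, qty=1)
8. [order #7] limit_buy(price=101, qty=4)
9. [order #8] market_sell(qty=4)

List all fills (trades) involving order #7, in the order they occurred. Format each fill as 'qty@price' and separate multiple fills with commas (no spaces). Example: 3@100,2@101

Answer: 4@101

Derivation:
After op 1 [order #1] market_buy(qty=6): fills=none; bids=[-] asks=[-]
After op 2 [order #2] limit_sell(price=99, qty=9): fills=none; bids=[-] asks=[#2:9@99]
After op 3 [order #3] market_sell(qty=2): fills=none; bids=[-] asks=[#2:9@99]
After op 4 cancel(order #2): fills=none; bids=[-] asks=[-]
After op 5 [order #4] market_buy(qty=8): fills=none; bids=[-] asks=[-]
After op 6 [order #5] limit_buy(price=96, qty=3): fills=none; bids=[#5:3@96] asks=[-]
After op 7 [order #6] limit_buy(price=100, qty=1): fills=none; bids=[#6:1@100 #5:3@96] asks=[-]
After op 8 [order #7] limit_buy(price=101, qty=4): fills=none; bids=[#7:4@101 #6:1@100 #5:3@96] asks=[-]
After op 9 [order #8] market_sell(qty=4): fills=#7x#8:4@101; bids=[#6:1@100 #5:3@96] asks=[-]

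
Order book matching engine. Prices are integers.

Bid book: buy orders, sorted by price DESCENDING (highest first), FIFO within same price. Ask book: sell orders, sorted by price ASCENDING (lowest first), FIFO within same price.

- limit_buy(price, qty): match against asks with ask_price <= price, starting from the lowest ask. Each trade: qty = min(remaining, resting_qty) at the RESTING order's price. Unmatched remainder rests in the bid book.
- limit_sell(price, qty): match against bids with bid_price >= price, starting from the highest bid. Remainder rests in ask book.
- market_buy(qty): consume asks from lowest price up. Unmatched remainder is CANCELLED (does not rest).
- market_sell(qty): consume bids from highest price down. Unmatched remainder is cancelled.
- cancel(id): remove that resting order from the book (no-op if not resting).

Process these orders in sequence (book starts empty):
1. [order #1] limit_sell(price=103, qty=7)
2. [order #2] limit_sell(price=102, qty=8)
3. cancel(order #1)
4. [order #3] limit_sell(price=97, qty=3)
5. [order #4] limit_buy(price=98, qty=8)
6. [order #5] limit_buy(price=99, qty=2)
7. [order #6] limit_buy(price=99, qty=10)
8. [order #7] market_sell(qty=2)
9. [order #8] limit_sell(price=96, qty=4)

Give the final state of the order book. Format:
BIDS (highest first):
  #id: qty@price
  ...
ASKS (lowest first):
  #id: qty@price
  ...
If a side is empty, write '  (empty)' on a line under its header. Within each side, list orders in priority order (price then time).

Answer: BIDS (highest first):
  #6: 6@99
  #4: 5@98
ASKS (lowest first):
  #2: 8@102

Derivation:
After op 1 [order #1] limit_sell(price=103, qty=7): fills=none; bids=[-] asks=[#1:7@103]
After op 2 [order #2] limit_sell(price=102, qty=8): fills=none; bids=[-] asks=[#2:8@102 #1:7@103]
After op 3 cancel(order #1): fills=none; bids=[-] asks=[#2:8@102]
After op 4 [order #3] limit_sell(price=97, qty=3): fills=none; bids=[-] asks=[#3:3@97 #2:8@102]
After op 5 [order #4] limit_buy(price=98, qty=8): fills=#4x#3:3@97; bids=[#4:5@98] asks=[#2:8@102]
After op 6 [order #5] limit_buy(price=99, qty=2): fills=none; bids=[#5:2@99 #4:5@98] asks=[#2:8@102]
After op 7 [order #6] limit_buy(price=99, qty=10): fills=none; bids=[#5:2@99 #6:10@99 #4:5@98] asks=[#2:8@102]
After op 8 [order #7] market_sell(qty=2): fills=#5x#7:2@99; bids=[#6:10@99 #4:5@98] asks=[#2:8@102]
After op 9 [order #8] limit_sell(price=96, qty=4): fills=#6x#8:4@99; bids=[#6:6@99 #4:5@98] asks=[#2:8@102]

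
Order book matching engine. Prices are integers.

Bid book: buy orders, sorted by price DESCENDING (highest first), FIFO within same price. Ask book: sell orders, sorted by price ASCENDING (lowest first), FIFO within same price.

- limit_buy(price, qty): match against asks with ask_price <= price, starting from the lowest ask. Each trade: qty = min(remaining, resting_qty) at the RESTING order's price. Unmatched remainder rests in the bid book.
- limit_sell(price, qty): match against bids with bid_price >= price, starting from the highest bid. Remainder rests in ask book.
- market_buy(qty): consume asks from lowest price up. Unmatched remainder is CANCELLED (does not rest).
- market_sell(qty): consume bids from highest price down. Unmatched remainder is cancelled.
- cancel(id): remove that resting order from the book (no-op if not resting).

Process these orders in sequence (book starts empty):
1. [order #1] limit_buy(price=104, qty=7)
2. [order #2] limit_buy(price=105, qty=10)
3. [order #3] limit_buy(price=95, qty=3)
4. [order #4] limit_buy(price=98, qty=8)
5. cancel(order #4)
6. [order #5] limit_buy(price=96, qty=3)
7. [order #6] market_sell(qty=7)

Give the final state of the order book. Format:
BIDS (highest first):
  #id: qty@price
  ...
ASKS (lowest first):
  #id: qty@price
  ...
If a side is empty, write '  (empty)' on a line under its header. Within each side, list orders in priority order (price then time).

After op 1 [order #1] limit_buy(price=104, qty=7): fills=none; bids=[#1:7@104] asks=[-]
After op 2 [order #2] limit_buy(price=105, qty=10): fills=none; bids=[#2:10@105 #1:7@104] asks=[-]
After op 3 [order #3] limit_buy(price=95, qty=3): fills=none; bids=[#2:10@105 #1:7@104 #3:3@95] asks=[-]
After op 4 [order #4] limit_buy(price=98, qty=8): fills=none; bids=[#2:10@105 #1:7@104 #4:8@98 #3:3@95] asks=[-]
After op 5 cancel(order #4): fills=none; bids=[#2:10@105 #1:7@104 #3:3@95] asks=[-]
After op 6 [order #5] limit_buy(price=96, qty=3): fills=none; bids=[#2:10@105 #1:7@104 #5:3@96 #3:3@95] asks=[-]
After op 7 [order #6] market_sell(qty=7): fills=#2x#6:7@105; bids=[#2:3@105 #1:7@104 #5:3@96 #3:3@95] asks=[-]

Answer: BIDS (highest first):
  #2: 3@105
  #1: 7@104
  #5: 3@96
  #3: 3@95
ASKS (lowest first):
  (empty)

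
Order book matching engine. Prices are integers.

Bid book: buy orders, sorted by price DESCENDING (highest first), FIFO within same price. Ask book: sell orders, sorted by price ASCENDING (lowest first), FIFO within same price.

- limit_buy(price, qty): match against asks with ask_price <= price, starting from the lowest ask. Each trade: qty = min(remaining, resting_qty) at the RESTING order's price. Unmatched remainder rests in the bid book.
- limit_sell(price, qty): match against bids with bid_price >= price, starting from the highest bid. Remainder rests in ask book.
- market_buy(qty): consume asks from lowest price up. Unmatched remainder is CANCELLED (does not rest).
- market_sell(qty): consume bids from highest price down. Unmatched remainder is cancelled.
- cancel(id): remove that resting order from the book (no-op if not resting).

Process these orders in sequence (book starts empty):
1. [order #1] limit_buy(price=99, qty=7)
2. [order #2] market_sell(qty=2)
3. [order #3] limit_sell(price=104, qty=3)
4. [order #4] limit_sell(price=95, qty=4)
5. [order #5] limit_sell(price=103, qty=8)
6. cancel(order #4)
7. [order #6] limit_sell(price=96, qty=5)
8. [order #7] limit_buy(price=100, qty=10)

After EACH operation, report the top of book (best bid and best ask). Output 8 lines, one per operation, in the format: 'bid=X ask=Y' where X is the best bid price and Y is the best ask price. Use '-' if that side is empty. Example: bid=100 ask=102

After op 1 [order #1] limit_buy(price=99, qty=7): fills=none; bids=[#1:7@99] asks=[-]
After op 2 [order #2] market_sell(qty=2): fills=#1x#2:2@99; bids=[#1:5@99] asks=[-]
After op 3 [order #3] limit_sell(price=104, qty=3): fills=none; bids=[#1:5@99] asks=[#3:3@104]
After op 4 [order #4] limit_sell(price=95, qty=4): fills=#1x#4:4@99; bids=[#1:1@99] asks=[#3:3@104]
After op 5 [order #5] limit_sell(price=103, qty=8): fills=none; bids=[#1:1@99] asks=[#5:8@103 #3:3@104]
After op 6 cancel(order #4): fills=none; bids=[#1:1@99] asks=[#5:8@103 #3:3@104]
After op 7 [order #6] limit_sell(price=96, qty=5): fills=#1x#6:1@99; bids=[-] asks=[#6:4@96 #5:8@103 #3:3@104]
After op 8 [order #7] limit_buy(price=100, qty=10): fills=#7x#6:4@96; bids=[#7:6@100] asks=[#5:8@103 #3:3@104]

Answer: bid=99 ask=-
bid=99 ask=-
bid=99 ask=104
bid=99 ask=104
bid=99 ask=103
bid=99 ask=103
bid=- ask=96
bid=100 ask=103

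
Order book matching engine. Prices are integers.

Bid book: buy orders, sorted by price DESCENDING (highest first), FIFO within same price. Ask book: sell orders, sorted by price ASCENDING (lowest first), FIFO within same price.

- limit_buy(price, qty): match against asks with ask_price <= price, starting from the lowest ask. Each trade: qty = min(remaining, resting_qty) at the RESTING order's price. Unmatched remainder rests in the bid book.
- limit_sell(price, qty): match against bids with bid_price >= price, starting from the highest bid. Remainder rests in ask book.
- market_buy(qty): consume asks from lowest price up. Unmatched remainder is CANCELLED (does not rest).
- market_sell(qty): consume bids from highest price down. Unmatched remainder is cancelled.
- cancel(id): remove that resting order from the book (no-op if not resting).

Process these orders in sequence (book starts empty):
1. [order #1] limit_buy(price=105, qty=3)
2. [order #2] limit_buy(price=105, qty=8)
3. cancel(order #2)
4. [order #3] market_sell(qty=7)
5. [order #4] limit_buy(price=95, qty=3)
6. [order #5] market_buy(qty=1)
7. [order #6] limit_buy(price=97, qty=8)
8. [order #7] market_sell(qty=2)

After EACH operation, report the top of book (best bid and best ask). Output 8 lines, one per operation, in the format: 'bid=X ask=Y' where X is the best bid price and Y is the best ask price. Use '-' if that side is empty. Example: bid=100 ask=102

After op 1 [order #1] limit_buy(price=105, qty=3): fills=none; bids=[#1:3@105] asks=[-]
After op 2 [order #2] limit_buy(price=105, qty=8): fills=none; bids=[#1:3@105 #2:8@105] asks=[-]
After op 3 cancel(order #2): fills=none; bids=[#1:3@105] asks=[-]
After op 4 [order #3] market_sell(qty=7): fills=#1x#3:3@105; bids=[-] asks=[-]
After op 5 [order #4] limit_buy(price=95, qty=3): fills=none; bids=[#4:3@95] asks=[-]
After op 6 [order #5] market_buy(qty=1): fills=none; bids=[#4:3@95] asks=[-]
After op 7 [order #6] limit_buy(price=97, qty=8): fills=none; bids=[#6:8@97 #4:3@95] asks=[-]
After op 8 [order #7] market_sell(qty=2): fills=#6x#7:2@97; bids=[#6:6@97 #4:3@95] asks=[-]

Answer: bid=105 ask=-
bid=105 ask=-
bid=105 ask=-
bid=- ask=-
bid=95 ask=-
bid=95 ask=-
bid=97 ask=-
bid=97 ask=-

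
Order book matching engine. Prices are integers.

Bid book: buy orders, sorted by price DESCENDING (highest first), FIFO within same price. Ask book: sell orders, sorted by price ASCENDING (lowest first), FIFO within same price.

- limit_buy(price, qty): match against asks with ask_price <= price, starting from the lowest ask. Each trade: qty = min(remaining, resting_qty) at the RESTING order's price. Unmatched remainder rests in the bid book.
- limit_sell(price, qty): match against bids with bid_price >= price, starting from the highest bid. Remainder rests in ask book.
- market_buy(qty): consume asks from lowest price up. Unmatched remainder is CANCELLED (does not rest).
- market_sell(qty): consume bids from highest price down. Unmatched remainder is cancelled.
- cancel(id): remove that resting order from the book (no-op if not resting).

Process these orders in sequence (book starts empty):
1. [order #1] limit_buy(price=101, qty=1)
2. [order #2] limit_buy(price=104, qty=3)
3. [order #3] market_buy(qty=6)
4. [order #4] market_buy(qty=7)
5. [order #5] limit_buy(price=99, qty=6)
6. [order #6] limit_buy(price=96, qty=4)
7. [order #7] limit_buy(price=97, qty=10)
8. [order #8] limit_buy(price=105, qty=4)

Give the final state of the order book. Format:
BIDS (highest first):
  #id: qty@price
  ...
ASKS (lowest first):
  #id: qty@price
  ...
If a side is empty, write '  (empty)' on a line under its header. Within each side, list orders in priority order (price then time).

Answer: BIDS (highest first):
  #8: 4@105
  #2: 3@104
  #1: 1@101
  #5: 6@99
  #7: 10@97
  #6: 4@96
ASKS (lowest first):
  (empty)

Derivation:
After op 1 [order #1] limit_buy(price=101, qty=1): fills=none; bids=[#1:1@101] asks=[-]
After op 2 [order #2] limit_buy(price=104, qty=3): fills=none; bids=[#2:3@104 #1:1@101] asks=[-]
After op 3 [order #3] market_buy(qty=6): fills=none; bids=[#2:3@104 #1:1@101] asks=[-]
After op 4 [order #4] market_buy(qty=7): fills=none; bids=[#2:3@104 #1:1@101] asks=[-]
After op 5 [order #5] limit_buy(price=99, qty=6): fills=none; bids=[#2:3@104 #1:1@101 #5:6@99] asks=[-]
After op 6 [order #6] limit_buy(price=96, qty=4): fills=none; bids=[#2:3@104 #1:1@101 #5:6@99 #6:4@96] asks=[-]
After op 7 [order #7] limit_buy(price=97, qty=10): fills=none; bids=[#2:3@104 #1:1@101 #5:6@99 #7:10@97 #6:4@96] asks=[-]
After op 8 [order #8] limit_buy(price=105, qty=4): fills=none; bids=[#8:4@105 #2:3@104 #1:1@101 #5:6@99 #7:10@97 #6:4@96] asks=[-]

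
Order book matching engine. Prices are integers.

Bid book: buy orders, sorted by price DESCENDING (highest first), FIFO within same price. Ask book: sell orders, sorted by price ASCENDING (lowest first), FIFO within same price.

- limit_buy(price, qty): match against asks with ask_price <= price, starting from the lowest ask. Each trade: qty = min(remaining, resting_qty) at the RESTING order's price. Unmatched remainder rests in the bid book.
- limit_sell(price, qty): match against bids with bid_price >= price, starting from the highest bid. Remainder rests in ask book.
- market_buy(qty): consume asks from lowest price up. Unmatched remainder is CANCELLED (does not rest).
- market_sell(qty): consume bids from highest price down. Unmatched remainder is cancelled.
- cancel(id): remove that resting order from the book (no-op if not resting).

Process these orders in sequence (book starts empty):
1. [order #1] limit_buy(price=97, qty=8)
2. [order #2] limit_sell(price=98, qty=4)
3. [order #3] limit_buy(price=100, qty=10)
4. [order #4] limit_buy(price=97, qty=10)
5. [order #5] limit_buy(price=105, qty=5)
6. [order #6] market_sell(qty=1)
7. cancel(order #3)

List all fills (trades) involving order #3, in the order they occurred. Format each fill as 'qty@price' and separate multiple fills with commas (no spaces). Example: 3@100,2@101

After op 1 [order #1] limit_buy(price=97, qty=8): fills=none; bids=[#1:8@97] asks=[-]
After op 2 [order #2] limit_sell(price=98, qty=4): fills=none; bids=[#1:8@97] asks=[#2:4@98]
After op 3 [order #3] limit_buy(price=100, qty=10): fills=#3x#2:4@98; bids=[#3:6@100 #1:8@97] asks=[-]
After op 4 [order #4] limit_buy(price=97, qty=10): fills=none; bids=[#3:6@100 #1:8@97 #4:10@97] asks=[-]
After op 5 [order #5] limit_buy(price=105, qty=5): fills=none; bids=[#5:5@105 #3:6@100 #1:8@97 #4:10@97] asks=[-]
After op 6 [order #6] market_sell(qty=1): fills=#5x#6:1@105; bids=[#5:4@105 #3:6@100 #1:8@97 #4:10@97] asks=[-]
After op 7 cancel(order #3): fills=none; bids=[#5:4@105 #1:8@97 #4:10@97] asks=[-]

Answer: 4@98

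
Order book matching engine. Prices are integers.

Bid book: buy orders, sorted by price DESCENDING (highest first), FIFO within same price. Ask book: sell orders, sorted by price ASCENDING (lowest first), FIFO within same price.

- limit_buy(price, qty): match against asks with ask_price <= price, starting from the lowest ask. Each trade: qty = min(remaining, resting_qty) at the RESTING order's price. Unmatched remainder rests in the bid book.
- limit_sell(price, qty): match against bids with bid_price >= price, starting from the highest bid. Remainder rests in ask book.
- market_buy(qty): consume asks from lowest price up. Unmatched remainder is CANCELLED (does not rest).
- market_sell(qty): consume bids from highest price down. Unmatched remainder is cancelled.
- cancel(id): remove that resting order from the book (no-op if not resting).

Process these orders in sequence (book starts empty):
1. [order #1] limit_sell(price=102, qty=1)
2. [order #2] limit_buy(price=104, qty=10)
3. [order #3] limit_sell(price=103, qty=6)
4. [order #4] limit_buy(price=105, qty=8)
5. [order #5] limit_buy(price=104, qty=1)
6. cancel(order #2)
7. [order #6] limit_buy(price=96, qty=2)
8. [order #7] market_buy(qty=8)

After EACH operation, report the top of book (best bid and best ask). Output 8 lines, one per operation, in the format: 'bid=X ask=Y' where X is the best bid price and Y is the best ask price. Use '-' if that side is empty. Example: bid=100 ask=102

Answer: bid=- ask=102
bid=104 ask=-
bid=104 ask=-
bid=105 ask=-
bid=105 ask=-
bid=105 ask=-
bid=105 ask=-
bid=105 ask=-

Derivation:
After op 1 [order #1] limit_sell(price=102, qty=1): fills=none; bids=[-] asks=[#1:1@102]
After op 2 [order #2] limit_buy(price=104, qty=10): fills=#2x#1:1@102; bids=[#2:9@104] asks=[-]
After op 3 [order #3] limit_sell(price=103, qty=6): fills=#2x#3:6@104; bids=[#2:3@104] asks=[-]
After op 4 [order #4] limit_buy(price=105, qty=8): fills=none; bids=[#4:8@105 #2:3@104] asks=[-]
After op 5 [order #5] limit_buy(price=104, qty=1): fills=none; bids=[#4:8@105 #2:3@104 #5:1@104] asks=[-]
After op 6 cancel(order #2): fills=none; bids=[#4:8@105 #5:1@104] asks=[-]
After op 7 [order #6] limit_buy(price=96, qty=2): fills=none; bids=[#4:8@105 #5:1@104 #6:2@96] asks=[-]
After op 8 [order #7] market_buy(qty=8): fills=none; bids=[#4:8@105 #5:1@104 #6:2@96] asks=[-]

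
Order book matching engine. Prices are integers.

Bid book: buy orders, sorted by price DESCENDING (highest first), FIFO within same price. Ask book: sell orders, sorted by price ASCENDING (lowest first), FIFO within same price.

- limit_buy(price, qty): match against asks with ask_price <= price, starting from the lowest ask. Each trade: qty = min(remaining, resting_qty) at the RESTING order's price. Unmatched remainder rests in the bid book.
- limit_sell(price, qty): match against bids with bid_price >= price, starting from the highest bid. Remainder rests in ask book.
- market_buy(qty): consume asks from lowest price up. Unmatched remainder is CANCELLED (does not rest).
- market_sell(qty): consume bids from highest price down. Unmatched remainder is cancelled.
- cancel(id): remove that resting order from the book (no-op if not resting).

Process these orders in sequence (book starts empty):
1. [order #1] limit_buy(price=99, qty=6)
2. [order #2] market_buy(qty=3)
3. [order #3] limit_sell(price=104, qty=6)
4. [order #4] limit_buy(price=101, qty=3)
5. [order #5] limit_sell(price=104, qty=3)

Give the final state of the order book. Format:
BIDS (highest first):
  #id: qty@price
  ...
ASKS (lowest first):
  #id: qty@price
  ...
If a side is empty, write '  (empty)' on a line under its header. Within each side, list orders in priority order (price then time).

Answer: BIDS (highest first):
  #4: 3@101
  #1: 6@99
ASKS (lowest first):
  #3: 6@104
  #5: 3@104

Derivation:
After op 1 [order #1] limit_buy(price=99, qty=6): fills=none; bids=[#1:6@99] asks=[-]
After op 2 [order #2] market_buy(qty=3): fills=none; bids=[#1:6@99] asks=[-]
After op 3 [order #3] limit_sell(price=104, qty=6): fills=none; bids=[#1:6@99] asks=[#3:6@104]
After op 4 [order #4] limit_buy(price=101, qty=3): fills=none; bids=[#4:3@101 #1:6@99] asks=[#3:6@104]
After op 5 [order #5] limit_sell(price=104, qty=3): fills=none; bids=[#4:3@101 #1:6@99] asks=[#3:6@104 #5:3@104]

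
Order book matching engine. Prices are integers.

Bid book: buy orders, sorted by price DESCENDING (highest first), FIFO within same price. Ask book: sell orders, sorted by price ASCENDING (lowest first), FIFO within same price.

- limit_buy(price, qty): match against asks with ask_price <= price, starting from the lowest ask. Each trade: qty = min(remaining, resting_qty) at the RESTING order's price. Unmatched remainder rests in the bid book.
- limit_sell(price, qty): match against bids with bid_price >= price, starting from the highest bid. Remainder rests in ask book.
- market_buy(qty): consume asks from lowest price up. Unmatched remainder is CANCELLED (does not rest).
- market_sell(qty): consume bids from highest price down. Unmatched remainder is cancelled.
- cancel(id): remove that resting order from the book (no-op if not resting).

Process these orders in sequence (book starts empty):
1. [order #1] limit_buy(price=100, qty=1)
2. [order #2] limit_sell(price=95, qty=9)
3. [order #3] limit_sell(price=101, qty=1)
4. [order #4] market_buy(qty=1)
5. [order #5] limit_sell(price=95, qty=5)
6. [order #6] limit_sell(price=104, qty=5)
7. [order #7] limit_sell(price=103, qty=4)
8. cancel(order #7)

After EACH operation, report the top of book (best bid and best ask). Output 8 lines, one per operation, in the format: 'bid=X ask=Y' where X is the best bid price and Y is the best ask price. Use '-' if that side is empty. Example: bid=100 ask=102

After op 1 [order #1] limit_buy(price=100, qty=1): fills=none; bids=[#1:1@100] asks=[-]
After op 2 [order #2] limit_sell(price=95, qty=9): fills=#1x#2:1@100; bids=[-] asks=[#2:8@95]
After op 3 [order #3] limit_sell(price=101, qty=1): fills=none; bids=[-] asks=[#2:8@95 #3:1@101]
After op 4 [order #4] market_buy(qty=1): fills=#4x#2:1@95; bids=[-] asks=[#2:7@95 #3:1@101]
After op 5 [order #5] limit_sell(price=95, qty=5): fills=none; bids=[-] asks=[#2:7@95 #5:5@95 #3:1@101]
After op 6 [order #6] limit_sell(price=104, qty=5): fills=none; bids=[-] asks=[#2:7@95 #5:5@95 #3:1@101 #6:5@104]
After op 7 [order #7] limit_sell(price=103, qty=4): fills=none; bids=[-] asks=[#2:7@95 #5:5@95 #3:1@101 #7:4@103 #6:5@104]
After op 8 cancel(order #7): fills=none; bids=[-] asks=[#2:7@95 #5:5@95 #3:1@101 #6:5@104]

Answer: bid=100 ask=-
bid=- ask=95
bid=- ask=95
bid=- ask=95
bid=- ask=95
bid=- ask=95
bid=- ask=95
bid=- ask=95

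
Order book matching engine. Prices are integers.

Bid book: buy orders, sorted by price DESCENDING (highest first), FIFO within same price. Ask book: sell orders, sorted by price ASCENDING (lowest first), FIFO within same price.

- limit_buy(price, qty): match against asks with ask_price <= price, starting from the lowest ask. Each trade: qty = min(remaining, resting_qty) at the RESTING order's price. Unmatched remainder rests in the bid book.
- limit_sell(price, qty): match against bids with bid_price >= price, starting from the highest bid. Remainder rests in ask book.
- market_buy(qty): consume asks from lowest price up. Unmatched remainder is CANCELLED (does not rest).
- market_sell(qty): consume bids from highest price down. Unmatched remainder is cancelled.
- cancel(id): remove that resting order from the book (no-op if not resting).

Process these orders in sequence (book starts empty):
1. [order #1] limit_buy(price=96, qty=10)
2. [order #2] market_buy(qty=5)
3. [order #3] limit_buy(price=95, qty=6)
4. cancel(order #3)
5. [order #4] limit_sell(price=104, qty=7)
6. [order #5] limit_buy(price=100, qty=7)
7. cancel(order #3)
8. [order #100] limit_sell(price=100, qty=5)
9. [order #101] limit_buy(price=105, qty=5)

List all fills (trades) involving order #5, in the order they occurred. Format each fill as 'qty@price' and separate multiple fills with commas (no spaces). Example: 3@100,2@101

After op 1 [order #1] limit_buy(price=96, qty=10): fills=none; bids=[#1:10@96] asks=[-]
After op 2 [order #2] market_buy(qty=5): fills=none; bids=[#1:10@96] asks=[-]
After op 3 [order #3] limit_buy(price=95, qty=6): fills=none; bids=[#1:10@96 #3:6@95] asks=[-]
After op 4 cancel(order #3): fills=none; bids=[#1:10@96] asks=[-]
After op 5 [order #4] limit_sell(price=104, qty=7): fills=none; bids=[#1:10@96] asks=[#4:7@104]
After op 6 [order #5] limit_buy(price=100, qty=7): fills=none; bids=[#5:7@100 #1:10@96] asks=[#4:7@104]
After op 7 cancel(order #3): fills=none; bids=[#5:7@100 #1:10@96] asks=[#4:7@104]
After op 8 [order #100] limit_sell(price=100, qty=5): fills=#5x#100:5@100; bids=[#5:2@100 #1:10@96] asks=[#4:7@104]
After op 9 [order #101] limit_buy(price=105, qty=5): fills=#101x#4:5@104; bids=[#5:2@100 #1:10@96] asks=[#4:2@104]

Answer: 5@100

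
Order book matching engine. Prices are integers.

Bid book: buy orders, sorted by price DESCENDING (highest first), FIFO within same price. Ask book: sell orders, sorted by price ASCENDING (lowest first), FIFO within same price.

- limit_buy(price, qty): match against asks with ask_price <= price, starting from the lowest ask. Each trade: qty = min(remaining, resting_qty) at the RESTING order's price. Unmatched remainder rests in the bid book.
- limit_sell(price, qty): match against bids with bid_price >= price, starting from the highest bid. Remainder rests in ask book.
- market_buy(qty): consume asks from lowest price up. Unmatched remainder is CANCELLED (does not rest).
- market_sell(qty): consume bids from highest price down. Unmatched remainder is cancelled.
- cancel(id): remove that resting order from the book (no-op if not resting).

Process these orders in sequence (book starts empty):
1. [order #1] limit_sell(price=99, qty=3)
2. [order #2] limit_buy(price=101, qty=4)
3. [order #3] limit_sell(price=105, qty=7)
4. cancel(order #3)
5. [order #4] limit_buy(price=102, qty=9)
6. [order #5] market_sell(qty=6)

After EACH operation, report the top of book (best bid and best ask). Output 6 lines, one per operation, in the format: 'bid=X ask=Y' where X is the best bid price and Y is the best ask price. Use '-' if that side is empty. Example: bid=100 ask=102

Answer: bid=- ask=99
bid=101 ask=-
bid=101 ask=105
bid=101 ask=-
bid=102 ask=-
bid=102 ask=-

Derivation:
After op 1 [order #1] limit_sell(price=99, qty=3): fills=none; bids=[-] asks=[#1:3@99]
After op 2 [order #2] limit_buy(price=101, qty=4): fills=#2x#1:3@99; bids=[#2:1@101] asks=[-]
After op 3 [order #3] limit_sell(price=105, qty=7): fills=none; bids=[#2:1@101] asks=[#3:7@105]
After op 4 cancel(order #3): fills=none; bids=[#2:1@101] asks=[-]
After op 5 [order #4] limit_buy(price=102, qty=9): fills=none; bids=[#4:9@102 #2:1@101] asks=[-]
After op 6 [order #5] market_sell(qty=6): fills=#4x#5:6@102; bids=[#4:3@102 #2:1@101] asks=[-]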